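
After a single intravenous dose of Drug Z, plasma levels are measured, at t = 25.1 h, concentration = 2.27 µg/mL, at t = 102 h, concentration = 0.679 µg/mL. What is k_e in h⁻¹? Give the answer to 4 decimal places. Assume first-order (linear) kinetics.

k = ln(C₁/C₂) / (t₂ − t₁) = ln(2.27/0.679) / (102 − 25.1)
  = 1.207 / 76.90 = 0.01570 h⁻¹

0.0157 h⁻¹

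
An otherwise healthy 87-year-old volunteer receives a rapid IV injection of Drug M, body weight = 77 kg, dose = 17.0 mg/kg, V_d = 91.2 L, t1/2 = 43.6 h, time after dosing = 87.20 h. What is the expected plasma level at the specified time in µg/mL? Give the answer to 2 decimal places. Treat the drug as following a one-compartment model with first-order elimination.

3.59 µg/mL

Total dose = 17.0 × 77 = 1309 mg
C₀ = Dose / Vd = 1309 / 91.2 = 14.35 mg/L
k = ln2 / t½ = 0.693147 / 43.6 = 0.01590 h⁻¹
t / t½ = 87.20 / 43.6 = 2 half-lives
C = C₀ × (1/2)^2 = 14.35 × 0.2500 = 3.588 mg/L
(3.588 mg/L = 3.588 µg/mL)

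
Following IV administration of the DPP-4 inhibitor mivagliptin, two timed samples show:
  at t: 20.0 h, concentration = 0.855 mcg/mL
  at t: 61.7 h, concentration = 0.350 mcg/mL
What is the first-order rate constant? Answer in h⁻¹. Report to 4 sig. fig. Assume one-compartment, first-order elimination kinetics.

0.02142 h⁻¹

k = ln(C₁/C₂) / (t₂ − t₁) = ln(0.855/0.350) / (61.7 − 20.0)
  = 0.8932 / 41.70 = 0.02142 h⁻¹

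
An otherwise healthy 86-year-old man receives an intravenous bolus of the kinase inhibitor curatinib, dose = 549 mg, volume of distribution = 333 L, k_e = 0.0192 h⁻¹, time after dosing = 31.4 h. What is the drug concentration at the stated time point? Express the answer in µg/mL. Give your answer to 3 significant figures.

C₀ = Dose / Vd = 549.0 / 333 = 1.649 mg/L
C = C₀ · e^(−k·t) = 1.649 × e^(−0.01920 × 31.4)
  = 1.649 × 0.5472 = 0.9023 mg/L
(0.9023 mg/L = 0.9023 µg/mL)

0.902 µg/mL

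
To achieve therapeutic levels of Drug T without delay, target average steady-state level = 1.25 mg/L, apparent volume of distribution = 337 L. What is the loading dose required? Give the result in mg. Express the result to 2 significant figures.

LD = Css × Vd = 1.25 × 337 = 421.3 mg

420 mg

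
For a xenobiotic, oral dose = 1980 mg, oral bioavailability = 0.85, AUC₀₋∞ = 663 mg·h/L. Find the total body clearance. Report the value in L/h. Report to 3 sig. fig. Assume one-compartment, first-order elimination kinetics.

2.54 L/h

CL = F·Dose / AUC = 0.85 × 1980 / 663 = 2.538 L/h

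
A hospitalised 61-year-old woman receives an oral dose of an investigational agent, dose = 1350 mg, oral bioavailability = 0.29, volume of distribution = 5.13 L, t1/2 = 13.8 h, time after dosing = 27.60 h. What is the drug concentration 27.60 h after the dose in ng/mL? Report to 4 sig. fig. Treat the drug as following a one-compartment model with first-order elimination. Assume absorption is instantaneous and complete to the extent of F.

19080 ng/mL

Amount reaching circulation = F × Dose = 0.29 × 1350 = 391.5 mg
C₀ = F·Dose / Vd = 391.5 / 5.13 = 76.32 mg/L
k = ln2 / t½ = 0.693147 / 13.8 = 0.05023 h⁻¹
t / t½ = 27.60 / 13.8 = 2 half-lives
C = C₀ × (1/2)^2 = 76.32 × 0.2500 = 19.08 mg/L
Convert: 19.08 mg/L × 1000 = 19080 ng/mL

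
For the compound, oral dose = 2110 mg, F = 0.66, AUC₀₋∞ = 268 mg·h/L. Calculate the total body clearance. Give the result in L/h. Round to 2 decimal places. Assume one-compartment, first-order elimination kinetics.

5.20 L/h

CL = F·Dose / AUC = 0.66 × 2110 / 268 = 5.196 L/h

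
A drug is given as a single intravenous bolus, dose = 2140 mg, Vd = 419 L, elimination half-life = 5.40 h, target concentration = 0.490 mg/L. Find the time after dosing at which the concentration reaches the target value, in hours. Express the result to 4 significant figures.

18.26 h

C₀ = Dose / Vd = 2140 / 419 = 5.107 mg/L
k = ln2 / t½ = 0.693147 / 5.40 = 0.1284 h⁻¹
t = ln(C₀ / C) / k = ln(5.107 / 0.490) / 0.1284
  = ln(10.42) / 0.1284 = 2.344 / 0.1284 = 18.26 h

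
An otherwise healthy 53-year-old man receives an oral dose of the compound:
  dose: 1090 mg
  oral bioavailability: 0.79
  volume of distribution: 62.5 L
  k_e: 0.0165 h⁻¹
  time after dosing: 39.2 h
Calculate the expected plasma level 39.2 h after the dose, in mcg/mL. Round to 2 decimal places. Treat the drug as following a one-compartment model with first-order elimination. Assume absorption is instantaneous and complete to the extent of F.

7.22 mcg/mL

Amount reaching circulation = F × Dose = 0.79 × 1090 = 861.1 mg
C₀ = F·Dose / Vd = 861.1 / 62.5 = 13.78 mg/L
C = C₀ · e^(−k·t) = 13.78 × e^(−0.01650 × 39.2)
  = 13.78 × 0.5237 = 7.217 mg/L
(7.217 mg/L = 7.217 mcg/mL)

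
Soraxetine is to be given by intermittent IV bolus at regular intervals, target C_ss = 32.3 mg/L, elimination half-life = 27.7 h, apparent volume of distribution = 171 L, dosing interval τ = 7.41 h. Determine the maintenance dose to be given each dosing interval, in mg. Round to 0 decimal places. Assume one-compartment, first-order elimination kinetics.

1024 mg

k = ln2 / t½ = 0.693147 / 27.7 = 0.02502 h⁻¹
CL = k × Vd = 0.02502 × 171 = 4.278 L/h
At steady state, Dose/τ = Css × CL.
Dose = Css × CL × τ = 32.3 × 4.278 × 7.41 = 1024 mg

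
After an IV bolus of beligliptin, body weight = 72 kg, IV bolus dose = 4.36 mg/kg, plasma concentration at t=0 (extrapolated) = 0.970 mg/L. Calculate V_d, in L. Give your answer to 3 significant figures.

Dose = 4.36 × 72 = 313.9 mg
Vd = Dose / C₀ = 313.9 / 0.970 = 323.6 L

324 L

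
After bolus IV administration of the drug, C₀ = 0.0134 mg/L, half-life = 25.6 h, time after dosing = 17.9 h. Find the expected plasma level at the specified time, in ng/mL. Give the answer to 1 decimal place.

8.3 ng/mL

k = ln2 / t½ = 0.693147 / 25.6 = 0.02708 h⁻¹
C = C₀ · e^(−k·t) = 0.01340 × e^(−0.02708 × 17.9)
  = 0.01340 × 0.6159 = 0.008253 mg/L
Convert: 0.008253 mg/L × 1000 = 8.253 ng/mL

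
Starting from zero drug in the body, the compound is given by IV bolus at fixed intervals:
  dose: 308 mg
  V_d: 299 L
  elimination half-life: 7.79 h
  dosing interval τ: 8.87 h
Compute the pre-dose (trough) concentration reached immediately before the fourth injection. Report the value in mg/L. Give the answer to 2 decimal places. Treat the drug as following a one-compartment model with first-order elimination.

0.78 mg/L

C₀ per dose = Dose / Vd = 308 / 299 = 1.030 mg/L
k = ln2 / t½ = 0.693147 / 7.79 = 0.08898 h⁻¹
Fraction remaining after one interval: r = e^(−kτ) = e^(−0.08898 × 8.87) = 0.4542
Before dose 4, 3 doses have been given (aged 1τ, 2τ, 3τ).
C_trough = C₀ × (r + r² + … + r^3) = C₀ × r(1−r^3)/(1−r)
        = 1.030 × 0.4542 × (1 − 0.09370) / (1 − 0.4542) = 0.7768 mg/L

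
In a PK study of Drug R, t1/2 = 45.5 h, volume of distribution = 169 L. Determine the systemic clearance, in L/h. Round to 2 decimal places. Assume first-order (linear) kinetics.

k = ln2 / t½ = 0.693147 / 45.5 = 0.01523 h⁻¹
CL = k × Vd = 0.01523 × 169 = 2.574 L/h

2.57 L/h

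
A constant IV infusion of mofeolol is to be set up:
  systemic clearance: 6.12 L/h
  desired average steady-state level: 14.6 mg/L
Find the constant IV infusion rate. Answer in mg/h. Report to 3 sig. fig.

At steady state, infusion rate R₀ = Css × CL = 14.6 × 6.120 = 89.35 mg/h

89.4 mg/h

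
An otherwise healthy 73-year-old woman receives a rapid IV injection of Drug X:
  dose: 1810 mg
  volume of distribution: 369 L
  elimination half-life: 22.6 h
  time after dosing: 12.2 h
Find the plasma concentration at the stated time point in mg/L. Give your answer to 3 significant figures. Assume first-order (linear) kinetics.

3.37 mg/L

C₀ = Dose / Vd = 1810 / 369 = 4.905 mg/L
k = ln2 / t½ = 0.693147 / 22.6 = 0.03067 h⁻¹
C = C₀ · e^(−k·t) = 4.905 × e^(−0.03067 × 12.2)
  = 4.905 × 0.6879 = 3.374 mg/L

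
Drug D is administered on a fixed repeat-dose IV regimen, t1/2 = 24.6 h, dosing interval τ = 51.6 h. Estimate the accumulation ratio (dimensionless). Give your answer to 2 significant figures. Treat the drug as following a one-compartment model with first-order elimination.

k = ln2 / t½ = 0.693147 / 24.6 = 0.02818 h⁻¹
e^(−kτ) = e^(−0.02818 × 51.6) = 0.2336
Accumulation ratio R = 1 / (1 − e^(−kτ)) = 1 / (1 − 0.2336) = 1.305

1.3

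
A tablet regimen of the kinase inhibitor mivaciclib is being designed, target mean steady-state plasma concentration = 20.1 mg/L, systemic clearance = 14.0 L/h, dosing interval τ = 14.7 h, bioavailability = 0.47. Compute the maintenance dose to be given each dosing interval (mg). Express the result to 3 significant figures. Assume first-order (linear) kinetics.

At steady state, F × (Dose/τ) = Css × CL.
Dose = Css × CL × τ / F = 20.1 × 14.00 × 14.7 / 0.47 = 8801 mg

8800 mg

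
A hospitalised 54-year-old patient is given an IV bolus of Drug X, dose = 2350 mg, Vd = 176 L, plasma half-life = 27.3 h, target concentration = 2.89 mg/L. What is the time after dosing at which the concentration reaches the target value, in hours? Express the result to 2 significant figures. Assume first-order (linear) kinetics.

60 h

C₀ = Dose / Vd = 2350 / 176 = 13.35 mg/L
k = ln2 / t½ = 0.693147 / 27.3 = 0.02539 h⁻¹
t = ln(C₀ / C) / k = ln(13.35 / 2.89) / 0.02539
  = ln(4.619) / 0.02539 = 1.530 / 0.02539 = 60.26 h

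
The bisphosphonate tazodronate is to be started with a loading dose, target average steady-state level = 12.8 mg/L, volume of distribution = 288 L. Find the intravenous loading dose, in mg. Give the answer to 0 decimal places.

3686 mg

LD = Css × Vd = 12.8 × 288 = 3686 mg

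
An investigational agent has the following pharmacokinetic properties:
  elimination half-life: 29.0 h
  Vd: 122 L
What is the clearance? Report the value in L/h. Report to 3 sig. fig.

k = ln2 / t½ = 0.693147 / 29.0 = 0.02390 h⁻¹
CL = k × Vd = 0.02390 × 122 = 2.916 L/h

2.92 L/h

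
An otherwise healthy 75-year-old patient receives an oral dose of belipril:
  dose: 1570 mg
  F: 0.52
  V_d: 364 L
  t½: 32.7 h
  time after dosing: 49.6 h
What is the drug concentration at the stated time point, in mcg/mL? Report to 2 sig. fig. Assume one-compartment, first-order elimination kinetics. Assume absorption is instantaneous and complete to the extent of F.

Amount reaching circulation = F × Dose = 0.52 × 1570 = 816.4 mg
C₀ = F·Dose / Vd = 816.4 / 364 = 2.243 mg/L
k = ln2 / t½ = 0.693147 / 32.7 = 0.02120 h⁻¹
C = C₀ · e^(−k·t) = 2.243 × e^(−0.02120 × 49.6)
  = 2.243 × 0.3494 = 0.7837 mg/L
(0.7837 mg/L = 0.7837 mcg/mL)

0.78 mcg/mL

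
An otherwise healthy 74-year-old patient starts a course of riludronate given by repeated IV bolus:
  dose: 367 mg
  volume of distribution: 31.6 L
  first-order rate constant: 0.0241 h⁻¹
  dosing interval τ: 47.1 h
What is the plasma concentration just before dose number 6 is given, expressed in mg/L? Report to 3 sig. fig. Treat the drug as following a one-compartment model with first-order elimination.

5.48 mg/L

C₀ per dose = Dose / Vd = 367 / 31.6 = 11.61 mg/L
Fraction remaining after one interval: r = e^(−kτ) = e^(−0.02410 × 47.1) = 0.3214
Before dose 6, 5 doses have been given (aged 1τ, 2τ, 3τ, 4τ, 5τ).
C_trough = C₀ × (r + r² + … + r^5) = C₀ × r(1−r^5)/(1−r)
        = 11.61 × 0.3214 × (1 − 0.003429) / (1 − 0.3214) = 5.480 mg/L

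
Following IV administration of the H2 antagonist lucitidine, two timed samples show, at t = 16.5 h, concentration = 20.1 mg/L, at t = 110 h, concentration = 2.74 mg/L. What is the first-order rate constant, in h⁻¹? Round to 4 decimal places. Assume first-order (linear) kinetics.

k = ln(C₁/C₂) / (t₂ − t₁) = ln(20.1/2.74) / (110 − 16.5)
  = 1.993 / 93.50 = 0.02132 h⁻¹

0.0213 h⁻¹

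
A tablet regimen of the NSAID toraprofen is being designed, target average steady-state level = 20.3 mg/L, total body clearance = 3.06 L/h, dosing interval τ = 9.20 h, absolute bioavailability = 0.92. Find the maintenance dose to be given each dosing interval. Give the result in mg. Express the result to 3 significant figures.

At steady state, F × (Dose/τ) = Css × CL.
Dose = Css × CL × τ / F = 20.3 × 3.060 × 9.20 / 0.92 = 621.2 mg

621 mg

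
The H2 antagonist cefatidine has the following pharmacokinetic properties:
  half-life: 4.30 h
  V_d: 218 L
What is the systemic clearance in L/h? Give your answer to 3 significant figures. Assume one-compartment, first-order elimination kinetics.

k = ln2 / t½ = 0.693147 / 4.30 = 0.1612 h⁻¹
CL = k × Vd = 0.1612 × 218 = 35.14 L/h

35.1 L/h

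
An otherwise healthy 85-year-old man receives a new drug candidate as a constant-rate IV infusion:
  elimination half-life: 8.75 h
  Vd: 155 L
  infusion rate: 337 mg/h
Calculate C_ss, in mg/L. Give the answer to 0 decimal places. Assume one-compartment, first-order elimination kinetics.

27 mg/L

k = ln2 / t½ = 0.693147 / 8.75 = 0.07922 h⁻¹
CL = k × Vd = 0.07922 × 155 = 12.28 L/h
At steady state Css = R₀ / CL = 337 / 12.28 = 27.44 mg/L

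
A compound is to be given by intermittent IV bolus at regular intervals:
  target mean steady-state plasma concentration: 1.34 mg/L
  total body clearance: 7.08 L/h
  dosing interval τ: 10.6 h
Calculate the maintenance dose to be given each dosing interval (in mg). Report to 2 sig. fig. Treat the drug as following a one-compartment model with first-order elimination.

At steady state, Dose/τ = Css × CL.
Dose = Css × CL × τ = 1.34 × 7.080 × 10.6 = 100.6 mg

100 mg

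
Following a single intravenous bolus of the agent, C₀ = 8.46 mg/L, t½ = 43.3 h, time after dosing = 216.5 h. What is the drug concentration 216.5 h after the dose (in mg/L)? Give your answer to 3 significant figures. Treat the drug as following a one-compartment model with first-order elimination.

k = ln2 / t½ = 0.693147 / 43.3 = 0.01601 h⁻¹
t / t½ = 216.5 / 43.3 = 5 half-lives
C = C₀ × (1/2)^5 = 8.460 × 0.03125 = 0.2644 mg/L

0.264 mg/L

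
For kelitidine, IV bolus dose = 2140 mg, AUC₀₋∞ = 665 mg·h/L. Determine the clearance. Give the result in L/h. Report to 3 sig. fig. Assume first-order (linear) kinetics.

3.22 L/h

CL = Dose / AUC = 2140 / 665 = 3.218 L/h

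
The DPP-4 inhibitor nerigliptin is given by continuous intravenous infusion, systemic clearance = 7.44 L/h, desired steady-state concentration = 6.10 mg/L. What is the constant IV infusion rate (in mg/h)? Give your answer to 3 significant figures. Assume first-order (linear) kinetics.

At steady state, infusion rate R₀ = Css × CL = 6.10 × 7.440 = 45.38 mg/h

45.4 mg/h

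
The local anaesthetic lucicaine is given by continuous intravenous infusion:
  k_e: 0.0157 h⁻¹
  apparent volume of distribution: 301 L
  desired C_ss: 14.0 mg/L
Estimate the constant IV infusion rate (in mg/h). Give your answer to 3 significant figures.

66.2 mg/h

CL = k × Vd = 0.01570 × 301 = 4.726 L/h
At steady state, infusion rate R₀ = Css × CL = 14.0 × 4.726 = 66.16 mg/h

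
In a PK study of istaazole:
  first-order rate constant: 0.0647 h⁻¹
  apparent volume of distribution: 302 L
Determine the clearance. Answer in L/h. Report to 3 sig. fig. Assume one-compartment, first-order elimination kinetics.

19.5 L/h

CL = k × Vd = 0.0647 × 302 = 19.54 L/h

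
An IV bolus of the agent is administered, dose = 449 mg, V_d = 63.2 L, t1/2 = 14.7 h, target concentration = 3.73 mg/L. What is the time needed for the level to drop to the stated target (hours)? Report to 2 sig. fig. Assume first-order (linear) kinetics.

14 h

C₀ = Dose / Vd = 449.0 / 63.2 = 7.104 mg/L
k = ln2 / t½ = 0.693147 / 14.7 = 0.04715 h⁻¹
t = ln(C₀ / C) / k = ln(7.104 / 3.73) / 0.04715
  = ln(1.905) / 0.04715 = 0.6445 / 0.04715 = 13.67 h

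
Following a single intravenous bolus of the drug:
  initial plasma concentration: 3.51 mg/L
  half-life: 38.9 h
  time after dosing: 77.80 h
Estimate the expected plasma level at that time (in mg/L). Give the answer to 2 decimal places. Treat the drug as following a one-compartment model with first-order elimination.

0.88 mg/L

k = ln2 / t½ = 0.693147 / 38.9 = 0.01782 h⁻¹
t / t½ = 77.80 / 38.9 = 2 half-lives
C = C₀ × (1/2)^2 = 3.510 × 0.2500 = 0.8775 mg/L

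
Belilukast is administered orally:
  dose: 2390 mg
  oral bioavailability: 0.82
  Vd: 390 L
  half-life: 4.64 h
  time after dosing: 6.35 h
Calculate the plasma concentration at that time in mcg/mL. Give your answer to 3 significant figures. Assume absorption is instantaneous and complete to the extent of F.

1.95 mcg/mL

Amount reaching circulation = F × Dose = 0.82 × 2390 = 1960 mg
C₀ = F·Dose / Vd = 1960 / 390 = 5.026 mg/L
k = ln2 / t½ = 0.693147 / 4.64 = 0.1494 h⁻¹
C = C₀ · e^(−k·t) = 5.026 × e^(−0.1494 × 6.35)
  = 5.026 × 0.3872 = 1.946 mg/L
(1.946 mg/L = 1.946 mcg/mL)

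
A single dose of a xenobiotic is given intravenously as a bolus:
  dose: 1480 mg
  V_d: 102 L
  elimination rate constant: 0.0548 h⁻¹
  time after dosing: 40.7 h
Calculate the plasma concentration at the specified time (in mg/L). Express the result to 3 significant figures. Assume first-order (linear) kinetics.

C₀ = Dose / Vd = 1480 / 102 = 14.51 mg/L
C = C₀ · e^(−k·t) = 14.51 × e^(−0.05480 × 40.7)
  = 14.51 × 0.1075 = 1.560 mg/L

1.56 mg/L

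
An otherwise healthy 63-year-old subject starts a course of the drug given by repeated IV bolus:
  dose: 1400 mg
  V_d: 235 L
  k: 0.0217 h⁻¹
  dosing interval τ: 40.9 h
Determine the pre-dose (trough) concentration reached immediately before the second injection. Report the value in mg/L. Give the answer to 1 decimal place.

C₀ per dose = Dose / Vd = 1400 / 235 = 5.957 mg/L
Fraction remaining after one interval: r = e^(−kτ) = e^(−0.02170 × 40.9) = 0.4117
Before dose 2, 1 dose has been given (aged 1τ).
C_trough = C₀ × r = 5.957 × 0.4117 = 2.452 mg/L

2.5 mg/L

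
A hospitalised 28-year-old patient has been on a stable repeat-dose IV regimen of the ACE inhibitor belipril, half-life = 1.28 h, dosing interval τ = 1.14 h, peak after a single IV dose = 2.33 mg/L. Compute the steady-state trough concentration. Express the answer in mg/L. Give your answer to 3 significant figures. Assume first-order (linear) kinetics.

2.73 mg/L

k = ln2 / t½ = 0.693147 / 1.28 = 0.5415 h⁻¹
e^(−kτ) = e^(−0.5415 × 1.14) = 0.5394
Accumulation ratio R = 1 / (1 − e^(−kτ)) = 1 / (1 − 0.5394) = 2.171
Steady-state trough = C₀ × R × e^(−kτ) = 2.33 × 2.171 × 0.5394 = 2.729 mg/L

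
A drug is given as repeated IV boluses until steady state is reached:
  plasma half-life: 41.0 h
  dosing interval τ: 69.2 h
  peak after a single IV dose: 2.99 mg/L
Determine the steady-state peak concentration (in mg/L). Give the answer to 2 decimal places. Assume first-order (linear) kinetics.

4.34 mg/L

k = ln2 / t½ = 0.693147 / 41.0 = 0.01691 h⁻¹
e^(−kτ) = e^(−0.01691 × 69.2) = 0.3103
Accumulation ratio R = 1 / (1 − e^(−kτ)) = 1 / (1 − 0.3103) = 1.450
Steady-state peak = C₀ × R = 2.99 × 1.450 = 4.336 mg/L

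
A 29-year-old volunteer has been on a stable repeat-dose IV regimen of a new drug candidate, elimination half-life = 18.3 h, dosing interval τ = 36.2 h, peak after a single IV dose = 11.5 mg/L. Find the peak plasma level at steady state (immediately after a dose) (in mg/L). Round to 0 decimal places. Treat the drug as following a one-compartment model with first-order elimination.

15 mg/L

k = ln2 / t½ = 0.693147 / 18.3 = 0.03788 h⁻¹
e^(−kτ) = e^(−0.03788 × 36.2) = 0.2538
Accumulation ratio R = 1 / (1 − e^(−kτ)) = 1 / (1 − 0.2538) = 1.340
Steady-state peak = C₀ × R = 11.5 × 1.340 = 15.41 mg/L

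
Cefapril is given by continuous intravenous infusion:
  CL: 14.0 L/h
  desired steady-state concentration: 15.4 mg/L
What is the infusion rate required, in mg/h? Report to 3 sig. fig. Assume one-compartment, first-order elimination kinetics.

At steady state, infusion rate R₀ = Css × CL = 15.4 × 14.00 = 215.6 mg/h

216 mg/h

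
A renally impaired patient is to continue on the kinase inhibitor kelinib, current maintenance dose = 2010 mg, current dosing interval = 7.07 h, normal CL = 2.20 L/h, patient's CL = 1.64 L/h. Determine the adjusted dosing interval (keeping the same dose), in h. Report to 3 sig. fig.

9.48 h

To keep the same average steady-state level, dosing rate must scale with clearance.
CL ratio = 1.64 / 2.20 = 0.7455
New interval (same dose) = 7.07 / 0.7455 = 9.484 h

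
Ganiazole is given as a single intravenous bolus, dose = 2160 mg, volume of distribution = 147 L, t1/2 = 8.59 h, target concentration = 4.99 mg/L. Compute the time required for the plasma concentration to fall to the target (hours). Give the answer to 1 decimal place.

13.4 h

C₀ = Dose / Vd = 2160 / 147 = 14.69 mg/L
k = ln2 / t½ = 0.693147 / 8.59 = 0.08069 h⁻¹
t = ln(C₀ / C) / k = ln(14.69 / 4.99) / 0.08069
  = ln(2.944) / 0.08069 = 1.080 / 0.08069 = 13.38 h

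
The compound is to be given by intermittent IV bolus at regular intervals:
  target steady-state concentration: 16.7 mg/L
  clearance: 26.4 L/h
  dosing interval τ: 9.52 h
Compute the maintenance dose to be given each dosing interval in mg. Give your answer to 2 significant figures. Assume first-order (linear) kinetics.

4200 mg

At steady state, Dose/τ = Css × CL.
Dose = Css × CL × τ = 16.7 × 26.40 × 9.52 = 4197 mg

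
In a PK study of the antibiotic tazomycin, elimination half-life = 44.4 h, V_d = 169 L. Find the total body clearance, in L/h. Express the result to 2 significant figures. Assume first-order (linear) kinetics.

2.6 L/h

k = ln2 / t½ = 0.693147 / 44.4 = 0.01561 h⁻¹
CL = k × Vd = 0.01561 × 169 = 2.638 L/h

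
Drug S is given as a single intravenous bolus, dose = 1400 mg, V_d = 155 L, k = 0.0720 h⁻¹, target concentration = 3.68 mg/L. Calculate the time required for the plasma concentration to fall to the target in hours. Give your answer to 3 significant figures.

C₀ = Dose / Vd = 1400 / 155 = 9.032 mg/L
t = ln(C₀ / C) / k = ln(9.032 / 3.68) / 0.07200
  = ln(2.454) / 0.07200 = 0.8977 / 0.07200 = 12.47 h

12.5 h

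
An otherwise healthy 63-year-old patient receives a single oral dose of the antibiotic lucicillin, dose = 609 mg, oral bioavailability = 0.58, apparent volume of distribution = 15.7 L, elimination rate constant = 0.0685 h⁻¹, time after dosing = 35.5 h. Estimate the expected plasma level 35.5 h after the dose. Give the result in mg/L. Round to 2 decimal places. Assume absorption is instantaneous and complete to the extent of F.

1.98 mg/L

Amount reaching circulation = F × Dose = 0.58 × 609.0 = 353.2 mg
C₀ = F·Dose / Vd = 353.2 / 15.7 = 22.50 mg/L
C = C₀ · e^(−k·t) = 22.50 × e^(−0.06850 × 35.5)
  = 22.50 × 0.08788 = 1.977 mg/L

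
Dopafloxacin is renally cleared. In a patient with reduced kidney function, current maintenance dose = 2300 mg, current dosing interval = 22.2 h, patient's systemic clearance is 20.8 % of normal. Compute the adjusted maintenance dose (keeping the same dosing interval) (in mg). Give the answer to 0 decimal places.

To keep the same average steady-state level, dosing rate must scale with clearance.
CL ratio = 20.8 / 100 = 0.2080
New dose (same interval) = 2300 × 0.2080 = 478.4 mg

478 mg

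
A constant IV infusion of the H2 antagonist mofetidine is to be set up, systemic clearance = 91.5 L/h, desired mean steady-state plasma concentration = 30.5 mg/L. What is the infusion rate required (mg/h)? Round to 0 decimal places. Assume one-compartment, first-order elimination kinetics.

2791 mg/h

At steady state, infusion rate R₀ = Css × CL = 30.5 × 91.50 = 2791 mg/h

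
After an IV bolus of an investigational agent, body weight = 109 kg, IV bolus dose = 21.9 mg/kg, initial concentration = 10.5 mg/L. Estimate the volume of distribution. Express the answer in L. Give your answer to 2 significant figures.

230 L

Dose = 21.9 × 109 = 2387 mg
Vd = Dose / C₀ = 2387 / 10.5 = 227.3 L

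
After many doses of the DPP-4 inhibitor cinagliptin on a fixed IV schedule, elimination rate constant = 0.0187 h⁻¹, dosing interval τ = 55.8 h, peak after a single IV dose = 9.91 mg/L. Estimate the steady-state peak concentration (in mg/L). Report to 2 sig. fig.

e^(−kτ) = e^(−0.01870 × 55.8) = 0.3522
Accumulation ratio R = 1 / (1 − e^(−kτ)) = 1 / (1 − 0.3522) = 1.544
Steady-state peak = C₀ × R = 9.91 × 1.544 = 15.30 mg/L

15 mg/L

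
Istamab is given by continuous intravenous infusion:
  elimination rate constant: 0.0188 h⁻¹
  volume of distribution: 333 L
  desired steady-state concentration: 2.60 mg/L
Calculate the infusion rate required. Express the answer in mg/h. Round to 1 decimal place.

16.3 mg/h

CL = k × Vd = 0.01880 × 333 = 6.260 L/h
At steady state, infusion rate R₀ = Css × CL = 2.60 × 6.260 = 16.28 mg/h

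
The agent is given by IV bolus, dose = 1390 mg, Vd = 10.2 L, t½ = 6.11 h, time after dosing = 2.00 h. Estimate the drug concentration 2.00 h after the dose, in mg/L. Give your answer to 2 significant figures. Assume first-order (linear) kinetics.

C₀ = Dose / Vd = 1390 / 10.2 = 136.3 mg/L
k = ln2 / t½ = 0.693147 / 6.11 = 0.1134 h⁻¹
C = C₀ · e^(−k·t) = 136.3 × e^(−0.1134 × 2.00)
  = 136.3 × 0.7971 = 108.6 mg/L

110 mg/L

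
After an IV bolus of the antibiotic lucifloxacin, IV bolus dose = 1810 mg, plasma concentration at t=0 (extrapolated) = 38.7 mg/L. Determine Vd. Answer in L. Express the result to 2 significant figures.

47 L

Vd = Dose / C₀ = 1810 / 38.7 = 46.77 L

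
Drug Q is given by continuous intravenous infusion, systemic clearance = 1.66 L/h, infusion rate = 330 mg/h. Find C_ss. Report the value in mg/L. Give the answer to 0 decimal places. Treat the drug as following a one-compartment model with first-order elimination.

At steady state Css = R₀ / CL = 330 / 1.660 = 198.8 mg/L

199 mg/L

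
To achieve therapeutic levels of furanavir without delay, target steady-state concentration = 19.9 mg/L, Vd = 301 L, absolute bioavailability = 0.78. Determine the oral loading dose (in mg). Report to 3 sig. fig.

7680 mg

LD = Css × Vd / F = 19.9 × 301 / 0.78 = 7679 mg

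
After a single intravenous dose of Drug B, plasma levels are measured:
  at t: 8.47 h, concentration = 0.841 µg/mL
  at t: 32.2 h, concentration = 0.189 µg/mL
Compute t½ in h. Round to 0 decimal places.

11 h

k = ln(C₁/C₂) / (t₂ − t₁) = ln(0.841/0.189) / (32.2 − 8.47)
  = 1.493 / 23.73 = 0.06292 h⁻¹
t½ = ln2 / k = 0.693147 / 0.06292 = 11.02 h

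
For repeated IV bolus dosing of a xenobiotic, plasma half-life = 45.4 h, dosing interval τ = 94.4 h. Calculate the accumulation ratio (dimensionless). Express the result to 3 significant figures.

k = ln2 / t½ = 0.693147 / 45.4 = 0.01527 h⁻¹
e^(−kτ) = e^(−0.01527 × 94.4) = 0.2366
Accumulation ratio R = 1 / (1 − e^(−kτ)) = 1 / (1 − 0.2366) = 1.310

1.31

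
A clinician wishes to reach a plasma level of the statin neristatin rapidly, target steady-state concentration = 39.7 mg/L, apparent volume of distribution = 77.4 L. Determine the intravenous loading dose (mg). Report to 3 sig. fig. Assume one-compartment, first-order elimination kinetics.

LD = Css × Vd = 39.7 × 77.4 = 3073 mg

3070 mg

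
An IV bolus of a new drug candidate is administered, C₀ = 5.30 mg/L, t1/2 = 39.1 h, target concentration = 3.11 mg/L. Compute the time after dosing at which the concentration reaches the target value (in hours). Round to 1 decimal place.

k = ln2 / t½ = 0.693147 / 39.1 = 0.01773 h⁻¹
t = ln(C₀ / C) / k = ln(5.300 / 3.11) / 0.01773
  = ln(1.704) / 0.01773 = 0.5330 / 0.01773 = 30.06 h

30.1 h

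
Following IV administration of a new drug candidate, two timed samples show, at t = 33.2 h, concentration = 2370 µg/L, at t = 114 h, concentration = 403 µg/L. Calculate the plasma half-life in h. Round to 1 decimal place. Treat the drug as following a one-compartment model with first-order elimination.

k = ln(C₁/C₂) / (t₂ − t₁) = ln(2370/403) / (114 − 33.2)
  = 1.772 / 80.80 = 0.02193 h⁻¹
t½ = ln2 / k = 0.693147 / 0.02193 = 31.61 h

31.6 h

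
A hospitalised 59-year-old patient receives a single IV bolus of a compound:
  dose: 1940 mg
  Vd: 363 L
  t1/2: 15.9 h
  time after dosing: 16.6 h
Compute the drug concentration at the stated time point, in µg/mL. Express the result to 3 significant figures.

C₀ = Dose / Vd = 1940 / 363 = 5.344 mg/L
k = ln2 / t½ = 0.693147 / 15.9 = 0.04359 h⁻¹
C = C₀ · e^(−k·t) = 5.344 × e^(−0.04359 × 16.6)
  = 5.344 × 0.4850 = 2.592 mg/L
(2.592 mg/L = 2.592 µg/mL)

2.59 µg/mL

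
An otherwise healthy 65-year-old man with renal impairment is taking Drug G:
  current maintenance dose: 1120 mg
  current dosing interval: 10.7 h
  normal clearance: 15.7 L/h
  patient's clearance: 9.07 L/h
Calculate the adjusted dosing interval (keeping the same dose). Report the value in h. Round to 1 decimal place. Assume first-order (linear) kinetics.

18.5 h

To keep the same average steady-state level, dosing rate must scale with clearance.
CL ratio = 9.07 / 15.7 = 0.5777
New interval (same dose) = 10.7 / 0.5777 = 18.52 h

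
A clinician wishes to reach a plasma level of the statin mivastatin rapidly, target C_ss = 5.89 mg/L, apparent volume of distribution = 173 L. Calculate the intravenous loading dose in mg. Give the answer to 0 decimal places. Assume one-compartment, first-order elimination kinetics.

LD = Css × Vd = 5.89 × 173 = 1019 mg

1019 mg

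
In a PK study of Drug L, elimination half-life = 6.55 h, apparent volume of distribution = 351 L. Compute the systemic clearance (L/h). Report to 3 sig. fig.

k = ln2 / t½ = 0.693147 / 6.55 = 0.1058 h⁻¹
CL = k × Vd = 0.1058 × 351 = 37.14 L/h

37.1 L/h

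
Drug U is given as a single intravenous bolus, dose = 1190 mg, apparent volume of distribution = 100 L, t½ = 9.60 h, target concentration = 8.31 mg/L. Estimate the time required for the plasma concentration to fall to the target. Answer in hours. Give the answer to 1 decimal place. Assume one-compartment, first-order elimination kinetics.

5.0 h

C₀ = Dose / Vd = 1190 / 100 = 11.90 mg/L
k = ln2 / t½ = 0.693147 / 9.60 = 0.07220 h⁻¹
t = ln(C₀ / C) / k = ln(11.90 / 8.31) / 0.07220
  = ln(1.432) / 0.07220 = 0.3591 / 0.07220 = 4.974 h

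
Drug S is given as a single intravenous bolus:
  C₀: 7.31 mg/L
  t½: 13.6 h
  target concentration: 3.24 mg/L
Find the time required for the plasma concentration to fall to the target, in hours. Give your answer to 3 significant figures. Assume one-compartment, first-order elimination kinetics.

16.0 h

k = ln2 / t½ = 0.693147 / 13.6 = 0.05097 h⁻¹
t = ln(C₀ / C) / k = ln(7.310 / 3.24) / 0.05097
  = ln(2.256) / 0.05097 = 0.8136 / 0.05097 = 15.96 h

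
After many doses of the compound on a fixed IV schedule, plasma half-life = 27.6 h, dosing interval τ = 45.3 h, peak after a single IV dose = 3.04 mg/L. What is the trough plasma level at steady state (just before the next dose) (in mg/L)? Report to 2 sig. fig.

k = ln2 / t½ = 0.693147 / 27.6 = 0.02511 h⁻¹
e^(−kτ) = e^(−0.02511 × 45.3) = 0.3206
Accumulation ratio R = 1 / (1 − e^(−kτ)) = 1 / (1 − 0.3206) = 1.472
Steady-state trough = C₀ × R × e^(−kτ) = 3.04 × 1.472 × 0.3206 = 1.435 mg/L

1.4 mg/L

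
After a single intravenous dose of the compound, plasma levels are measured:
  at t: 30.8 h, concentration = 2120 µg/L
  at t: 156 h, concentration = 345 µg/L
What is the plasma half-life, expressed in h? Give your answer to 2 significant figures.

k = ln(C₁/C₂) / (t₂ − t₁) = ln(2120/345) / (156 − 30.8)
  = 1.816 / 125.2 = 0.01450 h⁻¹
t½ = ln2 / k = 0.693147 / 0.01450 = 47.80 h

48 h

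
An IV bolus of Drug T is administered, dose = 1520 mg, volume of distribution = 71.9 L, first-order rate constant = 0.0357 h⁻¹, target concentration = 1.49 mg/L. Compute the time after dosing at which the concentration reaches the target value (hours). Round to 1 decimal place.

74.3 h

C₀ = Dose / Vd = 1520 / 71.9 = 21.14 mg/L
t = ln(C₀ / C) / k = ln(21.14 / 1.49) / 0.03570
  = ln(14.19) / 0.03570 = 2.653 / 0.03570 = 74.31 h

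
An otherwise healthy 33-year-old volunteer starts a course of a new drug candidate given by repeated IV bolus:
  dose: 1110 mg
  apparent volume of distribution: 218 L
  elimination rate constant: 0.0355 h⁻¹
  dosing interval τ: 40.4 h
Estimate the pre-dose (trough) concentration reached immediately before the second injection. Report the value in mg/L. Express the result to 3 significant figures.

1.21 mg/L

C₀ per dose = Dose / Vd = 1110 / 218 = 5.092 mg/L
Fraction remaining after one interval: r = e^(−kτ) = e^(−0.03550 × 40.4) = 0.2383
Before dose 2, 1 dose has been given (aged 1τ).
C_trough = C₀ × r = 5.092 × 0.2383 = 1.213 mg/L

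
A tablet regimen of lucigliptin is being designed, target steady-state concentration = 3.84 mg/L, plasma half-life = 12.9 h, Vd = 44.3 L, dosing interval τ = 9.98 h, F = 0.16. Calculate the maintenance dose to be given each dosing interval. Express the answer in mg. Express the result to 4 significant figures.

570.1 mg

k = ln2 / t½ = 0.693147 / 12.9 = 0.05373 h⁻¹
CL = k × Vd = 0.05373 × 44.3 = 2.380 L/h
At steady state, F × (Dose/τ) = Css × CL.
Dose = Css × CL × τ / F = 3.84 × 2.380 × 9.98 / 0.16 = 570.1 mg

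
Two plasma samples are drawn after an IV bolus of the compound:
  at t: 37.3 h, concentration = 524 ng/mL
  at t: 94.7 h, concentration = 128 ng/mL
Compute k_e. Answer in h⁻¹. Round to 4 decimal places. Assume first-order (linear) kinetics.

0.0246 h⁻¹

k = ln(C₁/C₂) / (t₂ − t₁) = ln(524/128) / (94.7 − 37.3)
  = 1.409 / 57.40 = 0.02455 h⁻¹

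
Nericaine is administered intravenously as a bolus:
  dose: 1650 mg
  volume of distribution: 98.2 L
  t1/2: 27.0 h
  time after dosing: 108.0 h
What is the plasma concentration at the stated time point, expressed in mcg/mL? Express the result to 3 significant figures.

C₀ = Dose / Vd = 1650 / 98.2 = 16.80 mg/L
k = ln2 / t½ = 0.693147 / 27.0 = 0.02567 h⁻¹
t / t½ = 108.0 / 27.0 = 4 half-lives
C = C₀ × (1/2)^4 = 16.80 × 0.06250 = 1.050 mg/L
(1.050 mg/L = 1.050 mcg/mL)

1.05 mcg/mL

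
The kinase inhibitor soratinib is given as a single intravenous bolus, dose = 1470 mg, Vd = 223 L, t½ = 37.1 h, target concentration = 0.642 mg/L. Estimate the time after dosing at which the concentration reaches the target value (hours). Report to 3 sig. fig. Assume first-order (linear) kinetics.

C₀ = Dose / Vd = 1470 / 223 = 6.592 mg/L
k = ln2 / t½ = 0.693147 / 37.1 = 0.01868 h⁻¹
t = ln(C₀ / C) / k = ln(6.592 / 0.642) / 0.01868
  = ln(10.27) / 0.01868 = 2.329 / 0.01868 = 124.7 h

125 h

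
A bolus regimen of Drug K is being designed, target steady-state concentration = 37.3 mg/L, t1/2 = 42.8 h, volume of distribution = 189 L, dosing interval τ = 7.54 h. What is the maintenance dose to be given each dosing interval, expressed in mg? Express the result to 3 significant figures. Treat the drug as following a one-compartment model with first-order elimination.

k = ln2 / t½ = 0.693147 / 42.8 = 0.01620 h⁻¹
CL = k × Vd = 0.01620 × 189 = 3.062 L/h
At steady state, Dose/τ = Css × CL.
Dose = Css × CL × τ = 37.3 × 3.062 × 7.54 = 861.2 mg

861 mg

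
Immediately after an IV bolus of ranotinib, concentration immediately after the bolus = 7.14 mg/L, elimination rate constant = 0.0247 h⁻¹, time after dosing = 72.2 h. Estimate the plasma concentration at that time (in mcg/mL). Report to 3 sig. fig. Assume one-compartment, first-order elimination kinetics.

1.20 mcg/mL

C = C₀ · e^(−k·t) = 7.140 × e^(−0.02470 × 72.2)
  = 7.140 × 0.1681 = 1.200 mg/L
(1.200 mg/L = 1.200 mcg/mL)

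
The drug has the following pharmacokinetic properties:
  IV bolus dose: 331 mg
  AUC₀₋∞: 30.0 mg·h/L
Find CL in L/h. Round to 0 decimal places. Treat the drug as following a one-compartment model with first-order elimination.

CL = Dose / AUC = 331 / 30.0 = 11.03 L/h

11 L/h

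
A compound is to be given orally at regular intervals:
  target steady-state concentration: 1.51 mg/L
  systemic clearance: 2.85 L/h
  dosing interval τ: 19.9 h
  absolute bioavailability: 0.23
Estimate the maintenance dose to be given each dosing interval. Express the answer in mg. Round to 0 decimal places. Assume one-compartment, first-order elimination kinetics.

372 mg

At steady state, F × (Dose/τ) = Css × CL.
Dose = Css × CL × τ / F = 1.51 × 2.850 × 19.9 / 0.23 = 372.3 mg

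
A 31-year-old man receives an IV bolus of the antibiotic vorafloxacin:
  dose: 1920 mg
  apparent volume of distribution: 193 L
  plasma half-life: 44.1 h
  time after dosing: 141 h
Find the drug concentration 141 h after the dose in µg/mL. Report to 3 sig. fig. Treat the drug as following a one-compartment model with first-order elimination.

1.08 µg/mL

C₀ = Dose / Vd = 1920 / 193 = 9.948 mg/L
k = ln2 / t½ = 0.693147 / 44.1 = 0.01572 h⁻¹
C = C₀ · e^(−k·t) = 9.948 × e^(−0.01572 × 141)
  = 9.948 × 0.1090 = 1.084 mg/L
(1.084 mg/L = 1.084 µg/mL)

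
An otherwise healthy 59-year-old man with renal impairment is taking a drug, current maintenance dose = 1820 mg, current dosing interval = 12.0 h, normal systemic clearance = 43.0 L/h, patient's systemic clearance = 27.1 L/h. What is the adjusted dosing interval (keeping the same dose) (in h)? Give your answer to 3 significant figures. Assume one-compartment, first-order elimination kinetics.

To keep the same average steady-state level, dosing rate must scale with clearance.
CL ratio = 27.1 / 43.0 = 0.6302
New interval (same dose) = 12.0 / 0.6302 = 19.04 h

19.0 h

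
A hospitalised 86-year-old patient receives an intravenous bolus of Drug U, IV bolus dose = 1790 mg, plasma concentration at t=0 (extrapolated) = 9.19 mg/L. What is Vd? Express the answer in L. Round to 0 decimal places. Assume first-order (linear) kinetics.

Vd = Dose / C₀ = 1790 / 9.19 = 194.8 L

195 L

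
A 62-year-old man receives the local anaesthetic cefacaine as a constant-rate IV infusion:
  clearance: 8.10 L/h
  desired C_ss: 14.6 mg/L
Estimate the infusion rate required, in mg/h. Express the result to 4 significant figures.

118.3 mg/h

At steady state, infusion rate R₀ = Css × CL = 14.6 × 8.100 = 118.3 mg/h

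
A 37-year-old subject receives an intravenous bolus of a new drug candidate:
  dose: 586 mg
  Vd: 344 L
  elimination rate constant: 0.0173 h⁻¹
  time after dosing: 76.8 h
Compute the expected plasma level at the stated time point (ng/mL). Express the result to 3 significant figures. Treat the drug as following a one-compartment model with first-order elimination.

C₀ = Dose / Vd = 586.0 / 344 = 1.703 mg/L
C = C₀ · e^(−k·t) = 1.703 × e^(−0.01730 × 76.8)
  = 1.703 × 0.2648 = 0.4510 mg/L
Convert: 0.4510 mg/L × 1000 = 451.0 ng/mL

451 ng/mL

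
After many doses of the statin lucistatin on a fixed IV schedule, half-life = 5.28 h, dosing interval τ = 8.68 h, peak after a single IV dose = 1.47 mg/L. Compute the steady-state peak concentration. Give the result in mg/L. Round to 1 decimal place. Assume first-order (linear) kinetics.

2.2 mg/L

k = ln2 / t½ = 0.693147 / 5.28 = 0.1313 h⁻¹
e^(−kτ) = e^(−0.1313 × 8.68) = 0.3199
Accumulation ratio R = 1 / (1 − e^(−kτ)) = 1 / (1 − 0.3199) = 1.470
Steady-state peak = C₀ × R = 1.47 × 1.470 = 2.161 mg/L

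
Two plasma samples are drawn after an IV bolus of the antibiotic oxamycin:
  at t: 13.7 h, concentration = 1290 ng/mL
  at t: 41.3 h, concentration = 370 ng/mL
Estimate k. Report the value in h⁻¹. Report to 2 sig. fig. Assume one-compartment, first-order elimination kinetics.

k = ln(C₁/C₂) / (t₂ − t₁) = ln(1290/370) / (41.3 − 13.7)
  = 1.249 / 27.60 = 0.04525 h⁻¹

0.045 h⁻¹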